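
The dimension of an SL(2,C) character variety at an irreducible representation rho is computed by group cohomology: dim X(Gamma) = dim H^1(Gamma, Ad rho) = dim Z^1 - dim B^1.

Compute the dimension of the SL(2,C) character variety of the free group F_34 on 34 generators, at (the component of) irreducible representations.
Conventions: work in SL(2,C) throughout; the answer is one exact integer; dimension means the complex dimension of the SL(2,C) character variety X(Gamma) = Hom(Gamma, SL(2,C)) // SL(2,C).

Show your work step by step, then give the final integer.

99

Gamma = F_34 has 34 generators and no relators.
Z^1(Gamma, Ad rho) = (sl_2)^34: a cocycle is a free choice of one sl_2 vector per generator, so dim Z^1 = 3*34 = 102.
Irreducibility makes the coboundary map sl_2 -> Z^1 injective (trivial centralizer), so dim B^1 = 3.
dim X = dim H^1 = dim Z^1 - dim B^1 = 102 - 3 = 99.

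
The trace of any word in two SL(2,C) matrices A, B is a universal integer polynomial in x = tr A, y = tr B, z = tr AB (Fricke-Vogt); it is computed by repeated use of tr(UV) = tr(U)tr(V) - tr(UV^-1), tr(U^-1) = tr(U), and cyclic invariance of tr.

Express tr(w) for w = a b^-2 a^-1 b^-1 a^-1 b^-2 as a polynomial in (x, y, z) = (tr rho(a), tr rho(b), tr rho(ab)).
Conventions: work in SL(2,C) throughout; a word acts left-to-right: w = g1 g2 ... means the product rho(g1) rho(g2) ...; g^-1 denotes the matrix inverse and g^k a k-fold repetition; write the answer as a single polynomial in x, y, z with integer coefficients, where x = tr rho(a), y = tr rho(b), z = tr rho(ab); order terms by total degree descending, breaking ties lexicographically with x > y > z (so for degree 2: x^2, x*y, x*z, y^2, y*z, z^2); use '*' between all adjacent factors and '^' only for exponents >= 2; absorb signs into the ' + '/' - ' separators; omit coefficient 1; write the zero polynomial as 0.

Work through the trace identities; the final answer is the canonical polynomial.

tr(a b^-1) = tr(a) * tr(b) - tr(a b) = x*y - z
tr(a b^-2) = tr(a b^-1) * tr(b) - tr(a) = x*y^2 - y*z - x
tr(a b^-3) = tr(a b^-2) * tr(b) - tr(a b^-1) = x*y^3 - y^2*z - 2*x*y + z
tr(b^-3 a b^-1) = tr(a b^-3) * tr(b) - tr(a b^-2) = x*y^4 - y^3*z - 3*x*y^2 + 2*y*z + x
so tr(a^2) = tr(a) * tr(a) - tr(1) = x^2 - 2
tr(a^2 b) = tr(a) * tr(b a) - tr(b) = x*z - y
reduce: tr(a^2 b^-1) = tr(a^2) * tr(b) - tr(a^2 b) = x^2*y - x*z - y
tr(a b^-2 a) = tr(a^2 b^-1) * tr(b) - tr(a^2) = x^2*y^2 - x*y*z - x^2 - y^2 + 2
tr(a b a b) = tr(b a) * tr(b a) - tr(1) = z^2 - 2
tr(a b a b^-1) = tr(a b a) * tr(b) - tr(a b a b) = x*y*z - y^2 - z^2 + 2
so tr(a b^-2 a b) = tr(a b a b^-1) * tr(b) - tr(a b a) = x*y^2*z - y^3 - y*z^2 - x*z + 3*y
so tr(b^-1 a b^-1 a b^-1) = tr(a b^-2 a) * tr(b) - tr(a b^-2 a b) = x^2*y^3 - 2*x*y^2*z - x^2*y + y*z^2 + x*z - y
reduce: tr(b^-1 a b^-1 a) = tr(a b^-1 a) * tr(b) - tr(a b^-1 a b) = x^2*y^2 - 2*x*y*z + z^2 - 2
so tr(b^-3 a b^-1 a) = tr(b^-1 a b^-1 a b^-1) * tr(b) - tr(b^-1 a b^-1 a) = x^2*y^4 - 2*x*y^3*z - 2*x^2*y^2 + y^2*z^2 + 3*x*y*z - y^2 - z^2 + 2
tr(b^-2 a b^-1 a^-1 b^-1) = tr(b^-3 a b^-1) * tr(a) - tr(b^-3 a b^-1 a) = x*y^3*z - x^2*y^2 - y^2*z^2 - x*y*z + x^2 + y^2 + z^2 - 2
reduce: tr(a^3) = tr(a) * tr(a^2) - tr(a) = x^3 - 3*x
tr(a^3 b) = tr(a) * tr(a b a) - tr(a b) = x^2*z - x*y - z
reduce: tr(a^2 b^-1 a) = tr(a^3) * tr(b) - tr(a^3 b) = x^3*y - x^2*z - 2*x*y + z
reduce: tr(b a b) = tr(b) * tr(a b) - tr(a) = y*z - x
tr(a b a^2 b) = tr(a) * tr(b a b a) - tr(b a b) = x*z^2 - y*z - x
reduce: tr(a^2 b^-1 a b) = tr(a b a^2) * tr(b) - tr(a b a^2 b) = x^2*y*z - x*y^2 - x*z^2 + x
reduce: tr(a b^-1 a b^-1 a) = tr(a^2 b^-1 a) * tr(b) - tr(a^2 b^-1 a b) = x^3*y^2 - 2*x^2*y*z - x*y^2 + x*z^2 + y*z - x
tr(a b a b^-1 a) = tr(a^2 b a) * tr(b) - tr(a^2 b a b) = x^2*y*z - x*y^2 - x*z^2 + x
tr(a b a b a b) = tr(a b) * tr(a b a b) - tr(a^-1 b^-1) = z^3 - 3*z
reduce: tr(a b a b^-1 a b) = tr(a b a b a) * tr(b) - tr(a b a b a b) = x*y*z^2 - y^2*z - z^3 - x*y + 3*z
tr(a b^-1 a b^-1 a b) = tr(a b a b^-1 a) * tr(b) - tr(a b a b^-1 a b) = x^2*y^2*z - x*y^3 - 2*x*y*z^2 + y^2*z + z^3 + 2*x*y - 3*z
reduce: tr(b^-1 a b^-1 a b^-1 a) = tr(a b^-1 a b^-1 a) * tr(b) - tr(a b^-1 a b^-1 a b) = x^3*y^3 - 3*x^2*y^2*z + 3*x*y*z^2 - z^3 - 3*x*y + 3*z
tr(b^-1 a b^-1 a^-1 b^-1 a) = tr(b^-1 a b^-1 a b^-1) * tr(a) - tr(b^-1 a b^-1 a b^-1 a) = x^2*y^2*z - x^3*y - 2*x*y*z^2 + x^2*z + z^3 + 2*x*y - 3*z
reduce: tr(b a^2 b) = tr(b) * tr(a^2 b) - tr(a^2) = x*y*z - x^2 - y^2 + 2
tr(a^2 b a^-1 b) = tr(b a^2 b) * tr(a) - tr(b a^2 b a) = x^2*y*z - x^3 - x*y^2 - x*z^2 + y*z + 3*x
tr(a^-1 b^-1 a^2 b) = tr(a^2 b a^-1) * tr(b) - tr(a^2 b a^-1 b) = -x^2*y*z + x^3 + x*y^2 + x*z^2 - 3*x
tr(a b^-1 a^-1 b^-1 a) = tr(a^-1 b^-1 a^2) * tr(b) - tr(a^-1 b^-1 a^2 b) = x^2*y*z - x^3 - x*z^2 - y*z + 3*x
reduce: tr(b^-2 a b^-1 a^-1 b^-1 a) = tr(b^-1 a b^-1 a^-1 b^-1 a) * tr(b) - tr(b^-1 a b^-1 a^-1 b^-1 a b) = x^2*y^3*z - x^3*y^2 - 2*x*y^2*z^2 + y*z^3 + x^3 + 2*x*y^2 + x*z^2 - 2*y*z - 3*x
so tr(b^-1 a^-1 b^-1 a^-1 b^-2 a) = tr(b^-2 a b^-1 a^-1 b^-1) * tr(a) - tr(b^-2 a b^-1 a^-1 b^-1 a) = x*y^2*z^2 - x^2*y*z - y*z^3 - x*y^2 + 2*y*z + x
tr(b^-2) = tr(b^-1) * tr(b) - tr(1) = y^2 - 2
so tr(b^-3) = tr(b^-2) * tr(b) - tr(b^-1) = y^3 - 3*y
tr(b^-1 a^-1 b^-2) = tr(b^-3) * tr(a) - tr(b^-3 a) = y^2*z - x*y - z
reduce: tr(a b^-2 a^-1 b^-1 a^-1 b^-2) = tr(b^-1 a^-1 b^-1 a^-1 b^-2 a) * tr(b) - tr(b^-1 a^-1 b^-1 a^-1 b^-2 a b) = x*y^3*z^2 - x^2*y^2*z - y^2*z^3 - x*y^3 + y^2*z + 2*x*y + z

x*y^3*z^2 - x^2*y^2*z - y^2*z^3 - x*y^3 + y^2*z + 2*x*y + z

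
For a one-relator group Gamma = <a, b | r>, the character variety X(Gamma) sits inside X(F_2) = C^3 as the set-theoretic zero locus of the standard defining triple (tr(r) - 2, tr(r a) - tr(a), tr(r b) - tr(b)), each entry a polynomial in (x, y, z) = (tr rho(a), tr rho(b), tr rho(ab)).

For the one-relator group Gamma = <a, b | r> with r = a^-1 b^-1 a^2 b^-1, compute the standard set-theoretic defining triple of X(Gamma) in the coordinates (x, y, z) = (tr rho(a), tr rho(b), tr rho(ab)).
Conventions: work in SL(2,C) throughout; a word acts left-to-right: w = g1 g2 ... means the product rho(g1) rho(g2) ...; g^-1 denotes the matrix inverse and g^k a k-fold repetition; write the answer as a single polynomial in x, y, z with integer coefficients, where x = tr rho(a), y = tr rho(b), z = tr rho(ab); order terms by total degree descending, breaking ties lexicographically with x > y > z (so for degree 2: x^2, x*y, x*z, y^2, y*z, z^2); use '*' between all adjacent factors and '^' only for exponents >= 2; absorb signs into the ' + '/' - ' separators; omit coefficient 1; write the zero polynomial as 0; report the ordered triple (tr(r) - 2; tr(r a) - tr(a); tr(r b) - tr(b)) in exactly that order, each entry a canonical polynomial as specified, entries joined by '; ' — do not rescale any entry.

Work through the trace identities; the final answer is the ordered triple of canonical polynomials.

trace(a b^-1) = trace(a)*trace(b) - trace(a b) = x*y - z
reduce: trace(b^2 a) = trace(b)*trace(a b) - trace(a) = y*z - x
trace(b^2) = trace(b)*trace(b) - trace(1) = y^2 - 2
reduce: trace(b a^2 b) = trace(a)*trace(b^2 a) - trace(b^2) = x*y*z - x^2 - y^2 + 2
reduce: trace(b a b a) = trace(b a)*trace(b a) - trace(1) = z^2 - 2
trace(b a^2 b a) = trace(a)*trace(b a b a) - trace(b a b) = x*z^2 - y*z - x
trace(a^-1 b a^2 b) = trace(b a^2 b)*trace(a) - trace(b a^2 b a) = x^2*y*z - x^3 - x*y^2 - x*z^2 + y*z + 3*x
reduce: trace(a^2 b^-1 a^-1 b) = trace(a^-1 b a^2)*trace(b) - trace(a^-1 b a^2 b) = -x^2*y*z + x^3 + x*y^2 + x*z^2 - 3*x
so trace(a^-1 b^-1 a^2 b^-1) = trace(a^2 b^-1 a^-1)*trace(b) - trace(a^2 b^-1 a^-1 b) = x^2*y*z - x^3 - x*z^2 - y*z + 3*x
trace(a^2) = trace(a)*trace(a) - trace(1)   [square of a] = x^2 - 2
trace(a^2 b) = trace(a)*trace(b a) - trace(b)   [square of a] = x*z - y
trace(b^-1 a^2) = trace(a^2)*trace(b) - trace(a^2 b)   [inverse elimination on b] = x^2*y - x*z - y
reduce: trace(b^-1 a^2 b^-1) = trace(b^-1 a^2)*trace(b) - trace(b^-1 a^2 b)   [inverse elimination on b] = x^2*y^2 - x*y*z - x^2 - y^2 + 2
assemble the triple (trace(r) - 2; trace(r a) - x; trace(r b) - y)

x^2*y*z - x^3 - x*z^2 - y*z + 3*x - 2; x^2*y^2 - x*y*z - x^2 - y^2 - x + 2; x*y - y - z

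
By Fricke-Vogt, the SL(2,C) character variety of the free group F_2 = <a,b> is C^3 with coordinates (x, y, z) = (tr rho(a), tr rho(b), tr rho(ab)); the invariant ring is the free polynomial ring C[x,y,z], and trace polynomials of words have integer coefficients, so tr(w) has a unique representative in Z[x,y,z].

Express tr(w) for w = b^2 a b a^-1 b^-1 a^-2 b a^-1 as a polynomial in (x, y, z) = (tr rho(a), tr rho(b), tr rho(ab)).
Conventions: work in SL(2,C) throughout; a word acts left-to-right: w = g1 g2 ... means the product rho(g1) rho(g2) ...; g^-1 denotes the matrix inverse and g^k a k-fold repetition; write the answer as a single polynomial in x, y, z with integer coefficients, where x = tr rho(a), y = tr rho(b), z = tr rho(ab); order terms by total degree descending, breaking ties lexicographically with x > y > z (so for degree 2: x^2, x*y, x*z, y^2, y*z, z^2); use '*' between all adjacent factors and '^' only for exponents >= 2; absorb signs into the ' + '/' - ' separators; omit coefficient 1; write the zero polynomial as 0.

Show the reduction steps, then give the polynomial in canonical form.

use: trace(b a b) = trace(b) trace(a b) - trace(a)   [square of b] = y*z - x
trace(b^2 a b) = trace(b) trace(b a b) - trace(b a)   [square of b] = y^2*z - x*y - z
trace(b^3 a b) = trace(b) trace(b^2 a b) - trace(b^2 a)   [square of b] = y^3*z - x*y^2 - 2*y*z + x
trace(a b a b) = trace(a b) trace(a b) - trace(1)   [split at a repeated a] = z^2 - 2
apply: trace(a b a) = trace(a) trace(b a) - trace(b)   [square of a] = x*z - y
trace(a b a b^2) = trace(b) trace(a b a b) - trace(a b a)   [square of b] = y*z^2 - x*z - y
trace(b^3 a b a) = trace(b) trace(a b a b^2) - trace(a b a b)   [square of b] = y^2*z^2 - x*y*z - y^2 - z^2 + 2
use: trace(a^-1 b^3 a b) = trace(b^3 a b) trace(a) - trace(b^3 a b a)   [inverse elimination on a] = x*y^3*z - x^2*y^2 - y^2*z^2 - x*y*z + x^2 + y^2 + z^2 - 2
trace(a^-1 b^3 a b a^-1) = trace(a^-1 b^3 a b) trace(a) - trace(a^-1 b^3 a b a)   [inverse elimination on a] = x^2*y^3*z - x^3*y^2 - x*y^2*z^2 - x^2*y*z - y^3*z + x^3 + 2*x*y^2 + x*z^2 + 2*y*z - 3*x
apply: trace(b^3 a b^2) = trace(b) trace(b a b^3) - trace(b a b^2)   [square of b] = y^4*z - x*y^3 - 3*y^2*z + 2*x*y + z
apply: trace(a^2) = trace(a) trace(a) - trace(1)   [square of a] = x^2 - 2
trace(a b^2 a) = trace(b) trace(a^2 b) - trace(a^2)   [square of b] = x*y*z - x^2 - y^2 + 2
trace(a b^2 a b^2) = trace(b) trace(a b^2 a b) - trace(a b^2 a)   [square of b] = y^2*z^2 - 2*x*y*z + x^2 - 2
trace(b^3 a b^2 a) = trace(b) trace(a b^2 a b^2) - trace(a b^2 a b)   [square of b] = y^3*z^2 - 2*x*y^2*z + x^2*y - y*z^2 + x*z - y
use: trace(b a^-1 b^3 a b) = trace(b^3 a b^2) trace(a) - trace(b^3 a b^2 a)   [inverse elimination on a] = x*y^4*z - x^2*y^3 - y^3*z^2 - x*y^2*z + x^2*y + y*z^2 + y
apply: trace(b^3 a b a b) = trace(b) trace(b a b a b^2) - trace(b a b a b)   [square of b] = y^3*z^2 - x*y^2*z - y^3 - 2*y*z^2 + x*z + 3*y
trace(a b a b a b) = trace(b a b a) trace(b a) - trace(a b)   [split at a repeated b] = z^3 - 3*z
use: trace(a b a b a) = trace(a) trace(b a b a) - trace(b a b)   [square of a] = x*z^2 - y*z - x
trace(b a b a b a b) = trace(b) trace(a b a b a b) - trace(a b a b a)   [square of b] = y*z^3 - x*z^2 - 2*y*z + x
use: trace(b^3 a b a b a) = trace(b) trace(b a b a b a b) - trace(b a b a b a)   [square of b] = y^2*z^3 - x*y*z^2 - 2*y^2*z - z^3 + x*y + 3*z
trace(b a^-1 b^3 a b a) = trace(b^3 a b a b) trace(a) - trace(b^3 a b a b a)   [inverse elimination on a] = x*y^3*z^2 - x^2*y^2*z - y^2*z^3 - x*y^3 - x*y*z^2 + x^2*z + 2*y^2*z + z^3 + 2*x*y - 3*z
trace(a^-1 b^3 a b a^-1 b) = trace(b a^-1 b^3 a b) trace(a) - trace(b a^-1 b^3 a b a)   [inverse elimination on a] = x^2*y^4*z - x^3*y^3 - 2*x*y^3*z^2 + y^2*z^3 + x^3*y + x*y^3 + 2*x*y*z^2 - x^2*z - 2*y^2*z - z^3 - x*y + 3*z
trace(b^2 a b a^-1 b^-1 a^-1 b) = trace(a^-1 b^3 a b a^-1) trace(b) - trace(a^-1 b^3 a b a^-1 b)   [inverse elimination on b] = x*y^3*z^2 - x^2*y^2*z - y^4*z - y^2*z^3 + x*y^3 - x*y*z^2 + x^2*z + 4*y^2*z + z^3 - 2*x*y - 3*z
trace(a^2 b a) = trace(a) trace(b a^2) - trace(b a)   [square of a] = x^2*z - x*y - z
trace(a b a b^2 a) = trace(b) trace(a^2 b a b) - trace(a^2 b a)   [square of b] = x*y*z^2 - x^2*z - y^2*z + z
trace(b a b a b^2 a b) = trace(b) trace(a b a b^2 a b) - trace(a b a b^2 a)   [square of b] = y^2*z^3 - 2*x*y*z^2 + x^2*z - y^2*z + x*y - z
use: trace(a b a b a b a b) = trace(a b) trace(a b a b a b) - trace(a^-1 b^-1 a^-1 b^-1)   [split at a repeated a] = z^4 - 4*z^2 + 2
apply: trace(a b a b a b a) = trace(a) trace(b a b a b a) - trace(b a b a b)   [square of a] = x*z^3 - y*z^2 - 2*x*z + y
apply: trace(b a b a b^2 a b a) = trace(b) trace(a b a b a b a b) - trace(a b a b a b a)   [square of b] = y*z^4 - x*z^3 - 3*y*z^2 + 2*x*z + y
trace(a b a b^2 a b a^-1 b) = trace(b a b a b^2 a b) trace(a) - trace(b a b a b^2 a b a)   [inverse elimination on a] = x*y^2*z^3 - 2*x^2*y*z^2 - y*z^4 + x^3*z - x*y^2*z + x*z^3 + x^2*y + 3*y*z^2 - 3*x*z - y
use: trace(b a b^2 a b a^-1 b^-1 a) = trace(a b a b^2 a b a^-1) trace(b) - trace(a b a b^2 a b a^-1 b)   [inverse elimination on b] = -x*y^2*z^3 + 2*x^2*y*z^2 + y^3*z^2 + y*z^4 - x^3*z - x*y^2*z - x*z^3 - 3*y*z^2 + 3*x*z - y
apply: trace(b^2 a b a^-1 b^-1 a^-1 b a) = trace(b a b^2 a b a^-1 b^-1) trace(a) - trace(b a b^2 a b a^-1 b^-1 a)   [inverse elimination on a] = x*y^2*z^3 - 2*x^2*y*z^2 - y^3*z^2 - y*z^4 + x^3*z + 2*x*y^2*z + x*z^3 - x^2*y + 3*y*z^2 - 4*x*z + y
apply: trace(a^-1 b a^-1 b^2 a b a^-1 b^-1) = trace(b^2 a b a^-1 b^-1 a^-1 b) trace(a) - trace(b^2 a b a^-1 b^-1 a^-1 b a)   [inverse elimination on a] = x^2*y^3*z^2 - x^3*y^2*z - x*y^4*z - 2*x*y^2*z^3 + x^2*y^3 + x^2*y*z^2 + y^3*z^2 + y*z^4 + 2*x*y^2*z - x^2*y - 3*y*z^2 + x*z - y
trace(a^-1 b^2 a b) = trace(b^2 a b) trace(a) - trace(b^2 a b a)   [inverse elimination on a] = x*y^2*z - x^2*y - y*z^2 + y
use: trace(a^-1 b^2 a b a^-1) = trace(a^-1 b^2 a b) trace(a) - trace(a^-1 b^2 a b a)   [inverse elimination on a] = x^2*y^2*z - x^3*y - x*y*z^2 - y^2*z + 2*x*y + z
apply: trace(b^2 a b a^-1 b^-1 a^-2 b a^-1) = trace(a^-1 b a^-1 b^2 a b a^-1 b^-1) trace(a) - trace(a^-1 b a^-1 b^2 a b a^-1 b^-1 a)   [inverse elimination on a] = x^3*y^3*z^2 - x^4*y^2*z - x^2*y^4*z - 2*x^2*y^2*z^3 + x^3*y^3 + x^3*y*z^2 + x*y^3*z^2 + x*y*z^4 + x^2*y^2*z - 2*x*y*z^2 + x^2*z + y^2*z - 3*x*y - z

x^3*y^3*z^2 - x^4*y^2*z - x^2*y^4*z - 2*x^2*y^2*z^3 + x^3*y^3 + x^3*y*z^2 + x*y^3*z^2 + x*y*z^4 + x^2*y^2*z - 2*x*y*z^2 + x^2*z + y^2*z - 3*x*y - z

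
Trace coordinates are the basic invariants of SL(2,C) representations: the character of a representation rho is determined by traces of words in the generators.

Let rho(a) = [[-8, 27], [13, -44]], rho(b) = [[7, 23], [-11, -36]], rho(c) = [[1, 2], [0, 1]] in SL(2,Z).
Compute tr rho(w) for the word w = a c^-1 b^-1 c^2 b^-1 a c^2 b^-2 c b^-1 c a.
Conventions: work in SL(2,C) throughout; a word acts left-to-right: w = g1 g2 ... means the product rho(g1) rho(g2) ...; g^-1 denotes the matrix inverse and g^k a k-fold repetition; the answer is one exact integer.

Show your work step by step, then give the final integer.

-2586147448

rho(a) = [[-8, 27], [13, -44]]
... * rho(c^-1) = [[1, -2], [0, 1]]  ->  [[-8, 43], [13, -70]]
... * rho(b^-1) = [[-36, -23], [11, 7]]  ->  [[761, 485], [-1238, -789]]
... * rho(c) = [[1, 2], [0, 1]]  ->  [[761, 2007], [-1238, -3265]]
... * rho(c) = [[1, 2], [0, 1]]  ->  [[761, 3529], [-1238, -5741]]
... * rho(b^-1) = [[-36, -23], [11, 7]]  ->  [[11423, 7200], [-18583, -11713]]
... * rho(a) = [[-8, 27], [13, -44]]  ->  [[2216, -8379], [-3605, 13631]]
... * rho(c) = [[1, 2], [0, 1]]  ->  [[2216, -3947], [-3605, 6421]]
... * rho(c) = [[1, 2], [0, 1]]  ->  [[2216, 485], [-3605, -789]]
... * rho(b^-1) = [[-36, -23], [11, 7]]  ->  [[-74441, -47573], [121101, 77392]]
... * rho(b^-1) = [[-36, -23], [11, 7]]  ->  [[2156573, 1379132], [-3508324, -2243579]]
... * rho(c) = [[1, 2], [0, 1]]  ->  [[2156573, 5692278], [-3508324, -9260227]]
... * rho(b^-1) = [[-36, -23], [11, 7]]  ->  [[-15021570, -9755233], [24437167, 15869863]]
... * rho(c) = [[1, 2], [0, 1]]  ->  [[-15021570, -39798373], [24437167, 64744197]]
... * rho(a) = [[-8, 27], [13, -44]]  ->  [[-397206289, 1345546022], [646177225, -2188941159]]
tr = -397206289 + -2188941159 = -2586147448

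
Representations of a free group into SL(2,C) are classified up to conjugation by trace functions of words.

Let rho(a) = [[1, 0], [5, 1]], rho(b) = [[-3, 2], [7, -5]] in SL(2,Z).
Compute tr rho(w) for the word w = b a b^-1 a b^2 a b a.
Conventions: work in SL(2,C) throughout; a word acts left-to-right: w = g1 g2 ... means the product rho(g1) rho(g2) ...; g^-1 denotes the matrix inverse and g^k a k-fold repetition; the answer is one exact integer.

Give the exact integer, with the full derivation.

2432

rho(b) = [[-3, 2], [7, -5]]
... * rho(a) = [[1, 0], [5, 1]]  ->  [[7, 2], [-18, -5]]
... * rho(b^-1) = [[-5, -2], [-7, -3]]  ->  [[-49, -20], [125, 51]]
... * rho(a) = [[1, 0], [5, 1]]  ->  [[-149, -20], [380, 51]]
... * rho(b) = [[-3, 2], [7, -5]]  ->  [[307, -198], [-783, 505]]
... * rho(b) = [[-3, 2], [7, -5]]  ->  [[-2307, 1604], [5884, -4091]]
... * rho(a) = [[1, 0], [5, 1]]  ->  [[5713, 1604], [-14571, -4091]]
... * rho(b) = [[-3, 2], [7, -5]]  ->  [[-5911, 3406], [15076, -8687]]
... * rho(a) = [[1, 0], [5, 1]]  ->  [[11119, 3406], [-28359, -8687]]
tr = 11119 + -8687 = 2432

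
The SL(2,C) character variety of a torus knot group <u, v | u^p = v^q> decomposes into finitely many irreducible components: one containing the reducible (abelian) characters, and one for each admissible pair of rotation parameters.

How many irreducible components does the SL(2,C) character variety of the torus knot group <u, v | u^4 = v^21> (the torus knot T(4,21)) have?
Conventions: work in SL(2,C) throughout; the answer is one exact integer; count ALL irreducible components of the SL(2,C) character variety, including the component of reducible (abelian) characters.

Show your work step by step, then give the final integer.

Gamma = < u, v | u^4 = v^21 > (torus knot T(4,21)); the central element u^4 = v^21 acts as +I or -I in any irreducible SL(2,C) representation.
On an irreducible component, tr(u) is locked at 2*cos(pi*alpha/4) for some alpha in 1..3, and tr(v) at 2*cos(pi*beta/21) for some beta in 1..20.
The two central values (-1)^alpha I and (-1)^beta I must be the same matrix, so alpha and beta share a parity.
count pairs: odd alpha (2 choices) x odd beta (10), plus even alpha (1) x even beta (10): 2*10 + 1*10 = 30.
That is 30 components of irreducible characters, and with the reducible (abelian) component the total is 31.

31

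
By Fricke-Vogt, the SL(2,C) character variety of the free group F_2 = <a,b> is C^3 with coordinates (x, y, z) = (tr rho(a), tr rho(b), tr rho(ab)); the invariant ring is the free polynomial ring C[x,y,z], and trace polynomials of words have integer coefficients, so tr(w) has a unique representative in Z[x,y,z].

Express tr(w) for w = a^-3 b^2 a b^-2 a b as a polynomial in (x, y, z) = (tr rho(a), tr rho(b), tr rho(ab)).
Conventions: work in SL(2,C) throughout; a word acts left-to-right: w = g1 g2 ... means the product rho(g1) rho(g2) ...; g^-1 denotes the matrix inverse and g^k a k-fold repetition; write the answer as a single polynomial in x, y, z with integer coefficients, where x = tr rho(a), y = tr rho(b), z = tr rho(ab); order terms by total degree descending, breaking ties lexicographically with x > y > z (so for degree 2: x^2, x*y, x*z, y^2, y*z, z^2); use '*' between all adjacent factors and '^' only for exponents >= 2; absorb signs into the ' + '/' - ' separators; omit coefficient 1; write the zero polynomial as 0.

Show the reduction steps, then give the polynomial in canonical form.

x^4*y^4*z - x^5*y^3 - x^3*y^5 - 2*x^3*y^3*z^2 - x^2*y^4*z + x^2*y^2*z^3 + x^5*y + 7*x^3*y^3 + x^3*y*z^2 + 2*x*y^5 + 3*x*y^3*z^2 - 3*x^2*y^2*z - y^4*z - y^2*z^3 - 6*x^3*y - 10*x*y^3 - 2*x*y*z^2 + 4*y^2*z + 9*x*y - z

trace(a^2 b) = trace(a) trace(b a) - trace(b) = x*z - y
and trace(a^2) = trace(a) trace(a) - trace(1) = x^2 - 2
trace(b a^2 b) = trace(b) trace(a^2 b) - trace(a^2) = x*y*z - x^2 - y^2 + 2
trace(b^2 a^2 b) = trace(b) trace(b a^2 b) - trace(b a^2) = x*y^2*z - x^2*y - y^3 - x*z + 3*y
trace(a b a b) = trace(a b) trace(a b) - trace(1) = z^2 - 2
trace(b a b^2 a) = trace(b) trace(a b a b) - trace(a b a) = y*z^2 - x*z - y
and trace(b a b) = trace(b) trace(a b) - trace(a) = y*z - x
and trace(b a b^2) = trace(b) trace(b a b) - trace(b a) = y^2*z - x*y - z
next, trace(b^2 a^2 b a) = trace(a) trace(b a b^2 a) - trace(b a b^2) = x*y*z^2 - x^2*z - y^2*z + z
and trace(b^2 a^2 b a^-1) = trace(b^2 a^2 b) trace(a) - trace(b^2 a^2 b a) = x^2*y^2*z - x^3*y - x*y^3 - x*y*z^2 + y^2*z + 3*x*y - z
trace(a b a^-2 b^2 a) = trace(b^2 a^2 b a^-1) trace(a) - trace(b^2 a^2 b) = x^3*y^2*z - x^4*y - x^2*y^3 - x^2*y*z^2 + 4*x^2*y + y^3 - 3*y
trace(b^2 a b a b) = trace(b) trace(b a b a b) - trace(b a b a) = y^2*z^2 - x*y*z - y^2 - z^2 + 2
trace(a b a b a b) = trace(a b a b) trace(a b) - trace(b a) = z^3 - 3*z
trace(a b a b a) = trace(a) trace(b a b a) - trace(b a b) = x*z^2 - y*z - x
trace(b^2 a b a b a) = trace(b) trace(a b a b a b) - trace(a b a b a) = y*z^3 - x*z^2 - 2*y*z + x
next, trace(b^2 a b a b a^-1) = trace(b^2 a b a b) trace(a) - trace(b^2 a b a b a) = x*y^2*z^2 - x^2*y*z - y*z^3 - x*y^2 + 2*y*z + x
and trace(a b a^-2 b^2 a b) = trace(b^2 a b a b a^-1) trace(a) - trace(b^2 a b a b) = x^2*y^2*z^2 - x^3*y*z - x*y*z^3 - x^2*y^2 - y^2*z^2 + 3*x*y*z + x^2 + y^2 + z^2 - 2
trace(a b a^-2 b^2 a b^-1) = trace(a b a^-2 b^2 a) trace(b) - trace(a b a^-2 b^2 a b) = x^3*y^3*z - x^4*y^2 - x^2*y^4 - 2*x^2*y^2*z^2 + x^3*y*z + x*y*z^3 + 5*x^2*y^2 + y^4 + y^2*z^2 - 3*x*y*z - x^2 - 4*y^2 - z^2 + 2
trace(a^-2 b^2 a b^-2 a b) = trace(a b a^-2 b^2 a b^-1) trace(b) - trace(a b a^-2 b^2 a) = x^3*y^4*z - x^4*y^3 - x^2*y^5 - 2*x^2*y^3*z^2 + x*y^2*z^3 + x^4*y + 6*x^2*y^3 + x^2*y*z^2 + y^5 + y^3*z^2 - 3*x*y^2*z - 5*x^2*y - 5*y^3 - y*z^2 + 5*y
trace(b^2 a b^-1 a b) = trace(a b^3 a) trace(b) - trace(a b^3 a b) = x*y^3*z - x^2*y^2 - y^4 - y^2*z^2 + 4*y^2 + z^2 - 2
trace(b^2 a b^-1 a b a) = trace(a b a b^2 a) trace(b) - trace(a b a b^2 a b) = x*y^2*z^2 - x^2*y*z - y^3*z - y*z^3 + x*z^2 + 3*y*z - x
trace(b^-1 a b a^-1 b^2 a) = trace(b^2 a b^-1 a b) trace(a) - trace(b^2 a b^-1 a b a) = x^2*y^3*z - x^3*y^2 - x*y^4 - 2*x*y^2*z^2 + x^2*y*z + y^3*z + y*z^3 + 4*x*y^2 - 3*y*z - x
trace(a^-1 b^2 a b^-2 a b) = trace(b^-1 a b a^-1 b^2 a) trace(b) - trace(b^-1 a b a^-1 b^2 a b) = x^2*y^4*z - x^3*y^3 - x*y^5 - 2*x*y^3*z^2 + y^4*z + y^2*z^3 + x^3*y + 5*x*y^3 + x*y*z^2 - 4*y^2*z - 4*x*y + z
and trace(a^-3 b^2 a b^-2 a b) = trace(a^-2 b^2 a b^-2 a b) trace(a) - trace(a^-2 b^2 a b^-2 a b a) = x^4*y^4*z - x^5*y^3 - x^3*y^5 - 2*x^3*y^3*z^2 - x^2*y^4*z + x^2*y^2*z^3 + x^5*y + 7*x^3*y^3 + x^3*y*z^2 + 2*x*y^5 + 3*x*y^3*z^2 - 3*x^2*y^2*z - y^4*z - y^2*z^3 - 6*x^3*y - 10*x*y^3 - 2*x*y*z^2 + 4*y^2*z + 9*x*y - z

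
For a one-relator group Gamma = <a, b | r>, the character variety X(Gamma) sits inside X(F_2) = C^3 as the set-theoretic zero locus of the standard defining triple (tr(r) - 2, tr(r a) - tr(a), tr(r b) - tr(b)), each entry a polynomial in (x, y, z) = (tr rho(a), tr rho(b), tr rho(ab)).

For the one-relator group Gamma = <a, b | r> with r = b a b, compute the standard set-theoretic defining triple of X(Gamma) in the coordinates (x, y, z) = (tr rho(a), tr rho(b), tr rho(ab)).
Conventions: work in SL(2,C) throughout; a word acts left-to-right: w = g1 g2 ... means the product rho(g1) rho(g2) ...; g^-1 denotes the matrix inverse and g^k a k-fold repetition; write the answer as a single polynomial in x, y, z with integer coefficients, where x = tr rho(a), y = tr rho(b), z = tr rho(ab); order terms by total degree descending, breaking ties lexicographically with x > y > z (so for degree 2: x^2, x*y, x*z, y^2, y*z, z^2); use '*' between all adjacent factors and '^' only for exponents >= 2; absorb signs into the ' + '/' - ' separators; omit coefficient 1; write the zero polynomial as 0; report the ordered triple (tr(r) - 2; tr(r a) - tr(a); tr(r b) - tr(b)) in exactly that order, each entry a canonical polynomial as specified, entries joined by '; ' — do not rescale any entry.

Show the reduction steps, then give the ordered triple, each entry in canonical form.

tr(b a b) = tr(b) tr(a b) - tr(a)   [square of b] = y*z - x
use: tr(b a b a) = tr(b a) tr(b a) - tr(1) = z^2 - 2
apply: tr(b a b^2) = tr(b) tr(a b^2) - tr(a b) = y^2*z - x*y - z
assemble the triple (tr(r) - 2; tr(r a) - x; tr(r b) - y)

y*z - x - 2; z^2 - x - 2; y^2*z - x*y - y - z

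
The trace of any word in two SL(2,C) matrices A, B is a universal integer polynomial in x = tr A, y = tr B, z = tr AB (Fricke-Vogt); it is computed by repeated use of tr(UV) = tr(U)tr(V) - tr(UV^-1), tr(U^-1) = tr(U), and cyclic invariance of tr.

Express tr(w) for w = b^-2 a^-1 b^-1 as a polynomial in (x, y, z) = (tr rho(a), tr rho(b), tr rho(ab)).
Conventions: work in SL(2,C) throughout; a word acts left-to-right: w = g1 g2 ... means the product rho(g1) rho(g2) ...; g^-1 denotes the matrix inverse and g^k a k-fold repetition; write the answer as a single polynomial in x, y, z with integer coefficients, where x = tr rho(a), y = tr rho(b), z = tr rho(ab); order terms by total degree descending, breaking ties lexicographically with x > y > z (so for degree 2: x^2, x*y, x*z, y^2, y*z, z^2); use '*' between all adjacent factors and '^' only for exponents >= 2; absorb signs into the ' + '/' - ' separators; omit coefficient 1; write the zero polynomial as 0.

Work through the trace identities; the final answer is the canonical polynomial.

tr(a^-1) = tr(a) = x
and tr(a^-1 b) = tr(b) * tr(a) - tr(b a)   [inverse elimination on a] = x*y - z
tr(a^-1 b^-1) = tr(a^-1) * tr(b) - tr(a^-1 b)   [inverse elimination on b] = z
next, tr(a^-1 b^-2) = tr(a^-1 b^-1) * tr(b) - tr(a^-1)   [inverse elimination on b] = y*z - x
and tr(b^-2 a^-1 b^-1) = tr(a^-1 b^-2) * tr(b) - tr(a^-1 b^-1)   [inverse elimination on b] = y^2*z - x*y - z

y^2*z - x*y - z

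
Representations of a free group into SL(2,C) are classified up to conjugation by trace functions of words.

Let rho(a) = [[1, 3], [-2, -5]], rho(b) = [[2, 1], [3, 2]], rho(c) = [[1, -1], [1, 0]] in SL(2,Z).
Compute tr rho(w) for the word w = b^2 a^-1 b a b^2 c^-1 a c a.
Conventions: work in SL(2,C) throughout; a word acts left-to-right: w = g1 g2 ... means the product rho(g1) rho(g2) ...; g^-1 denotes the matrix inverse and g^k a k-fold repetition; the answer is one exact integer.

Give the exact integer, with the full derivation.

220

rho(b) = [[2, 1], [3, 2]]
... * rho(b) = [[2, 1], [3, 2]]  ->  [[7, 4], [12, 7]]
... * rho(a^-1) = [[-5, -3], [2, 1]]  ->  [[-27, -17], [-46, -29]]
... * rho(b) = [[2, 1], [3, 2]]  ->  [[-105, -61], [-179, -104]]
... * rho(a) = [[1, 3], [-2, -5]]  ->  [[17, -10], [29, -17]]
... * rho(b) = [[2, 1], [3, 2]]  ->  [[4, -3], [7, -5]]
... * rho(b) = [[2, 1], [3, 2]]  ->  [[-1, -2], [-1, -3]]
... * rho(c^-1) = [[0, 1], [-1, 1]]  ->  [[2, -3], [3, -4]]
... * rho(a) = [[1, 3], [-2, -5]]  ->  [[8, 21], [11, 29]]
... * rho(c) = [[1, -1], [1, 0]]  ->  [[29, -8], [40, -11]]
... * rho(a) = [[1, 3], [-2, -5]]  ->  [[45, 127], [62, 175]]
tr = 45 + 175 = 220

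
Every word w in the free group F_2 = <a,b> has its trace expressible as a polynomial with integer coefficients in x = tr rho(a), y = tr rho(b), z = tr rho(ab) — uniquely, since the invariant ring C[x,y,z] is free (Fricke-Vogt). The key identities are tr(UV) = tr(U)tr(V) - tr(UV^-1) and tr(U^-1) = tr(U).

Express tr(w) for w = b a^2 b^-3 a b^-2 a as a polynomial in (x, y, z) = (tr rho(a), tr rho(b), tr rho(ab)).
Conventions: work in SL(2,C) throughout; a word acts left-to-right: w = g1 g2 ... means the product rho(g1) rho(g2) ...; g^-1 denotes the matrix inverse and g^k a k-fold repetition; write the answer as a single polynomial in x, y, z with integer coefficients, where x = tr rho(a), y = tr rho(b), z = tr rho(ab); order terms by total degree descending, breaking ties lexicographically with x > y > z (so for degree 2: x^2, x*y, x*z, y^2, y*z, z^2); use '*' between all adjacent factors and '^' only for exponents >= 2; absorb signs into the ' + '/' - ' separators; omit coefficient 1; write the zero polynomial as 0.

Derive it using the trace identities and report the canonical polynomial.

tr(b a^2) = tr(a)*tr(b a) - tr(b)  (reduce the a square) = x*z - y
tr(a^2 b a) = tr(a)*tr(b a^2) - tr(b a)  (reduce the a square) = x^2*z - x*y - z
tr(a^2 b a^2) = tr(a)*tr(a^2 b a) - tr(a^2 b)  (reduce the a square) = x^3*z - x^2*y - 2*x*z + y
tr(b a b a) = tr(a b)*tr(a b) - tr(1)  (split on a) = z^2 - 2
tr(b a b) = tr(b)*tr(a b) - tr(a)  (reduce the b square) = y*z - x
tr(b a^2 b a) = tr(a)*tr(b a b a) - tr(b a b)  (reduce the a square) = x*z^2 - y*z - x
tr(b^2) = tr(b)*tr(b) - tr(1)  (reduce the b square) = y^2 - 2
tr(b a^2 b) = tr(a)*tr(b^2 a) - tr(b^2)  (reduce the a square) = x*y*z - x^2 - y^2 + 2
tr(a^2 b a^2 b) = tr(a)*tr(b a^2 b a) - tr(b a^2 b)  (reduce the a square) = x^2*z^2 - 2*x*y*z + y^2 - 2
tr(a^2 b a^2 b^-1) = tr(a^2 b a^2)*tr(b) - tr(a^2 b a^2 b)  (eliminate b^-1) = x^3*y*z - x^2*y^2 - x^2*z^2 + 2
tr(a^2 b a^2 b^-2) = tr(a^2 b a^2 b^-1)*tr(b) - tr(a^2 b a^2)  (eliminate b^-1) = x^3*y^2*z - x^2*y^3 - x^2*y*z^2 - x^3*z + x^2*y + 2*x*z + y
tr(a b a^2 b^-3 a) = tr(a^2 b a^2 b^-2)*tr(b) - tr(a^2 b a^2 b^-1)  (eliminate b^-1) = x^3*y^3*z - x^2*y^4 - x^2*y^2*z^2 - 2*x^3*y*z + 2*x^2*y^2 + x^2*z^2 + 2*x*y*z + y^2 - 2
tr(a b a b a^2) = tr(a)*tr(a b a b a) - tr(a b a b)  (reduce the a square) = x^2*z^2 - x*y*z - x^2 - z^2 + 2
tr(b a b a b a) = tr(b a)*tr(b a b a) - tr(b^-1 a^-1)  (split on b) = z^3 - 3*z
tr(b a b a b) = tr(b)*tr(a b a b) - tr(a b a)  (reduce the b square) = y*z^2 - x*z - y
tr(a b a b a^2 b) = tr(a)*tr(b a b a b a) - tr(b a b a b)  (reduce the a square) = x*z^3 - y*z^2 - 2*x*z + y
tr(a b a b a^2 b^-1) = tr(a b a b a^2)*tr(b) - tr(a b a b a^2 b)  (eliminate b^-1) = x^2*y*z^2 - x*y^2*z - x*z^3 - x^2*y + 2*x*z + y
tr(b^-1 a b a b a^2 b^-1) = tr(a b a b a^2 b^-1)*tr(b) - tr(a b a b a^2)  (eliminate b^-1) = x^2*y^2*z^2 - x*y^3*z - x*y*z^3 - x^2*y^2 - x^2*z^2 + 3*x*y*z + x^2 + y^2 + z^2 - 2
tr(a b a^2 b^-3 a b) = tr(b^-1 a b a b a^2 b^-1)*tr(b) - tr(b^-1 a b a b a^2)  (eliminate b^-1) = x^2*y^3*z^2 - x*y^4*z - x*y^2*z^3 - x^2*y^3 - 2*x^2*y*z^2 + 4*x*y^2*z + x*z^3 + 2*x^2*y + y^3 + y*z^2 - 2*x*z - 3*y
tr(b^-1 a b a^2 b^-3 a) = tr(a b a^2 b^-3 a)*tr(b) - tr(a b a^2 b^-3 a b)  (eliminate b^-1) = x^3*y^4*z - x^2*y^5 - 2*x^2*y^3*z^2 - 2*x^3*y^2*z + x*y^4*z + x*y^2*z^3 + 3*x^2*y^3 + 3*x^2*y*z^2 - 2*x*y^2*z - x*z^3 - 2*x^2*y - y*z^2 + 2*x*z + y
tr(b a^2 b^-3 a b^-2 a) = tr(b^-1 a b a^2 b^-3 a)*tr(b) - tr(b^-1 a b a^2 b^-3 a b)  (eliminate b^-1) = x^3*y^5*z - x^2*y^6 - 2*x^2*y^4*z^2 - 3*x^3*y^3*z + x*y^5*z + x*y^3*z^3 + 4*x^2*y^4 + 4*x^2*y^2*z^2 + 2*x^3*y*z - 2*x*y^3*z - x*y*z^3 - 4*x^2*y^2 - x^2*z^2 - y^2*z^2 + 2

x^3*y^5*z - x^2*y^6 - 2*x^2*y^4*z^2 - 3*x^3*y^3*z + x*y^5*z + x*y^3*z^3 + 4*x^2*y^4 + 4*x^2*y^2*z^2 + 2*x^3*y*z - 2*x*y^3*z - x*y*z^3 - 4*x^2*y^2 - x^2*z^2 - y^2*z^2 + 2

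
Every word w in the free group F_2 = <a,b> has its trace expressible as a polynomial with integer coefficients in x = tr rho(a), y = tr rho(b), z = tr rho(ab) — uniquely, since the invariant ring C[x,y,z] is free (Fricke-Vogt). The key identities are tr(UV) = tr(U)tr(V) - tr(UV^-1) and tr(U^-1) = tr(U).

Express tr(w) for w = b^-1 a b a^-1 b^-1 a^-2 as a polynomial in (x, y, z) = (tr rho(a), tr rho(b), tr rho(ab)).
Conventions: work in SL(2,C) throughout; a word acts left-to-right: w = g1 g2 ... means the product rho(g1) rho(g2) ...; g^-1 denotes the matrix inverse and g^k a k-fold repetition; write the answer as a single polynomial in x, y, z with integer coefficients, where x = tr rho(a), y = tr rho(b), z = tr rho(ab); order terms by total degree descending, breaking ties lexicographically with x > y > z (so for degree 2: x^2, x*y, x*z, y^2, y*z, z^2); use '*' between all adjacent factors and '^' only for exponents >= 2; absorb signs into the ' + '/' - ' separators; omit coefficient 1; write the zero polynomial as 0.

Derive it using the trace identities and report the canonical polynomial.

so trace(b a^-1) = trace(b)*trace(a) - trace(b a) = x*y - z
so trace(b a b) = trace(b)*trace(a b) - trace(a) = y*z - x
trace(b a b a) = trace(a b)*trace(a b) - trace(1) = z^2 - 2
so trace(b a b a^-1) = trace(b a b)*trace(a) - trace(b a b a) = x*y*z - x^2 - z^2 + 2
trace(a b a^-2 b) = trace(b a b a^-1)*trace(a) - trace(b a b) = x^2*y*z - x^3 - x*z^2 - y*z + 3*x
trace(a^-2 b^-1 a b) = trace(a b a^-2)*trace(b) - trace(a b a^-2 b) = -x^2*y*z + x^3 + x*y^2 + x*z^2 - 3*x
reduce: trace(a^-1 b^-1 a b) = trace(a b a^-1)*trace(b) - trace(a b a^-1 b) = -x*y*z + x^2 + y^2 + z^2 - 2
reduce: trace(a^-2 b^-1 a b a^-1) = trace(a^-2 b^-1 a b)*trace(a) - trace(a^-2 b^-1 a b a) = -x^3*y*z + x^4 + x^2*y^2 + x^2*z^2 + x*y*z - 4*x^2 - y^2 - z^2 + 2
trace(b^2) = trace(b)*trace(b) - trace(1) = y^2 - 2
so trace(b a^-1 b) = trace(b^2)*trace(a) - trace(b^2 a) = x*y^2 - y*z - x
so trace(b^2 a b) = trace(b)*trace(a b^2) - trace(a b) = y^2*z - x*y - z
trace(a b a) = trace(a)*trace(b a) - trace(b) = x*z - y
trace(b^2 a b a) = trace(b)*trace(a b a b) - trace(a b a) = y*z^2 - x*z - y
trace(b a b a^-1 b) = trace(b^2 a b)*trace(a) - trace(b^2 a b a) = x*y^2*z - x^2*y - y*z^2 + y
trace(b a b a b a) = trace(b a)*trace(b a b a) - trace(b^-1 a^-1) = z^3 - 3*z
so trace(b a b a^-1 b a) = trace(b a b a b)*trace(a) - trace(b a b a b a) = x*y*z^2 - x^2*z - z^3 - x*y + 3*z
trace(a b a^-1 b a^-1 b) = trace(b a b a^-1 b)*trace(a) - trace(b a b a^-1 b a) = x^2*y^2*z - x^3*y - 2*x*y*z^2 + x^2*z + z^3 + 2*x*y - 3*z
trace(a^-1 b^-1 a b a^-1 b) = trace(a b a^-1 b a^-1)*trace(b) - trace(a b a^-1 b a^-1 b) = -x^2*y^2*z + x^3*y + x*y^3 + 2*x*y*z^2 - x^2*z - y^2*z - z^3 - 3*x*y + 3*z
trace(a^-2 b^-1 a b a^-1 b) = trace(a^-1 b^-1 a b a^-1 b)*trace(a) - trace(a^-1 b^-1 a b a^-1 b a) = -x^3*y^2*z + x^4*y + x^2*y^3 + 2*x^2*y*z^2 - x^3*z - x*y^2*z - x*z^3 - 3*x^2*y + 3*x*z - y
trace(b^-1 a b a^-1 b^-1 a^-2) = trace(a^-2 b^-1 a b a^-1)*trace(b) - trace(a^-2 b^-1 a b a^-1 b) = -x^2*y*z^2 + x^3*z + 2*x*y^2*z + x*z^3 - x^2*y - y^3 - y*z^2 - 3*x*z + 3*y

-x^2*y*z^2 + x^3*z + 2*x*y^2*z + x*z^3 - x^2*y - y^3 - y*z^2 - 3*x*z + 3*y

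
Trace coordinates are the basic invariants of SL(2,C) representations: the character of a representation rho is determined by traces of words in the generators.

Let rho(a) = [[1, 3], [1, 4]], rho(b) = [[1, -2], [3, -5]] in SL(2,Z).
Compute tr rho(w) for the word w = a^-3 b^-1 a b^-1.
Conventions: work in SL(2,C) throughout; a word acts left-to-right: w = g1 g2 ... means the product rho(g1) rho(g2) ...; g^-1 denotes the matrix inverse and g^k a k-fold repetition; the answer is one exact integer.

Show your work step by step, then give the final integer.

1617

rho(a^-1) = [[4, -3], [-1, 1]]
... * rho(a^-1) = [[4, -3], [-1, 1]]  ->  [[19, -15], [-5, 4]]
... * rho(a^-1) = [[4, -3], [-1, 1]]  ->  [[91, -72], [-24, 19]]
... * rho(b^-1) = [[-5, 2], [-3, 1]]  ->  [[-239, 110], [63, -29]]
... * rho(a) = [[1, 3], [1, 4]]  ->  [[-129, -277], [34, 73]]
... * rho(b^-1) = [[-5, 2], [-3, 1]]  ->  [[1476, -535], [-389, 141]]
tr = 1476 + 141 = 1617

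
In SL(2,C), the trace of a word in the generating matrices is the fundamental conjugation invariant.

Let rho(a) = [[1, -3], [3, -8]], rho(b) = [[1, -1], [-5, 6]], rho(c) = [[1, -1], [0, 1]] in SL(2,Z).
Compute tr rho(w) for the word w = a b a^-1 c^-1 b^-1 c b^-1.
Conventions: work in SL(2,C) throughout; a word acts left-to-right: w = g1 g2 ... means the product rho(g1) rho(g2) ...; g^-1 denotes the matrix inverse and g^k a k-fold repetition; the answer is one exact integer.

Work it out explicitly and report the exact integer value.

-1505

rho(a) = [[1, -3], [3, -8]]
... * rho(b) = [[1, -1], [-5, 6]]  ->  [[16, -19], [43, -51]]
... * rho(a^-1) = [[-8, 3], [-3, 1]]  ->  [[-71, 29], [-191, 78]]
... * rho(c^-1) = [[1, 1], [0, 1]]  ->  [[-71, -42], [-191, -113]]
... * rho(b^-1) = [[6, 1], [5, 1]]  ->  [[-636, -113], [-1711, -304]]
... * rho(c) = [[1, -1], [0, 1]]  ->  [[-636, 523], [-1711, 1407]]
... * rho(b^-1) = [[6, 1], [5, 1]]  ->  [[-1201, -113], [-3231, -304]]
tr = -1201 + -304 = -1505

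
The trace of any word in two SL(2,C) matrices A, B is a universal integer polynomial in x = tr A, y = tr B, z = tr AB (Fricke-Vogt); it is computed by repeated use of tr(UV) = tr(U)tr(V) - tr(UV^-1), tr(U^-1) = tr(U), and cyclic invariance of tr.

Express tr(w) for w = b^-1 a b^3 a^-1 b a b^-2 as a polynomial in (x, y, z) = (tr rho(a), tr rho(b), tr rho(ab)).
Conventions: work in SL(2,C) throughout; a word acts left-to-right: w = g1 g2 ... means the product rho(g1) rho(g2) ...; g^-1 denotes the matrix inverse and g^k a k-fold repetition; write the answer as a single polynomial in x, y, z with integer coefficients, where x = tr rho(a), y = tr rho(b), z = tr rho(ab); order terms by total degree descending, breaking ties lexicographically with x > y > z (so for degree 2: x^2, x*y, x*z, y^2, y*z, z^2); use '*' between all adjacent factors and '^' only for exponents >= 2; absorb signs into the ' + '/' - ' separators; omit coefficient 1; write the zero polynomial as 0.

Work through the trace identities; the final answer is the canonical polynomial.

x^2*y^6*z - x^3*y^5 - x*y^7 - 2*x*y^5*z^2 - 2*x^2*y^4*z + y^6*z + y^4*z^3 + 3*x^3*y^3 + 7*x*y^5 + 5*x*y^3*z^2 - 6*y^4*z - 2*y^2*z^3 - 2*x^3*y - 14*x*y^3 - 3*x*y*z^2 + x^2*z + 9*y^2*z + z^3 + 8*x*y - 3*z

tr(b a b) = tr(b) * tr(a b) - tr(a) = y*z - x
tr(b^3 a) = tr(b) * tr(b a b) - tr(b a) = y^2*z - x*y - z
tr(b^2) = tr(b) * tr(b) - tr(1) = y^2 - 2
reduce: tr(b^3) = tr(b) * tr(b^2) - tr(b) = y^3 - 3*y
tr(b a^2 b^2) = tr(a) * tr(b^3 a) - tr(b^3) = x*y^2*z - x^2*y - y^3 - x*z + 3*y
tr(a^2 b) = tr(a) * tr(b a) - tr(b) = x*z - y
so tr(a^2) = tr(a) * tr(a) - tr(1) = x^2 - 2
tr(b a^2 b) = tr(b) * tr(a^2 b) - tr(a^2) = x*y*z - x^2 - y^2 + 2
reduce: tr(a b^4 a) = tr(b) * tr(b a^2 b^2) - tr(b a^2 b) = x*y^3*z - x^2*y^2 - y^4 - 2*x*y*z + x^2 + 4*y^2 - 2
reduce: tr(a b a b) = tr(b a) * tr(b a) - tr(1)   [split at repeated b] = z^2 - 2
reduce: tr(a b a b^2) = tr(b) * tr(a b a b) - tr(a b a) = y*z^2 - x*z - y
reduce: tr(b a b a b^2) = tr(b) * tr(a b a b^2) - tr(a b a b) = y^2*z^2 - x*y*z - y^2 - z^2 + 2
reduce: tr(a b^4 a b) = tr(b) * tr(b a b a b^2) - tr(b a b a b) = y^3*z^2 - x*y^2*z - y^3 - 2*y*z^2 + x*z + 3*y
so tr(b^-1 a b^4 a) = tr(a b^4 a) * tr(b) - tr(a b^4 a b) = x*y^4*z - x^2*y^3 - y^5 - y^3*z^2 - x*y^2*z + x^2*y + 5*y^3 + 2*y*z^2 - x*z - 5*y
reduce: tr(a b^4 a b^-2) = tr(b^-1 a b^4 a) * tr(b) - tr(b^-1 a b^4 a b) = x*y^5*z - x^2*y^4 - y^6 - y^4*z^2 - 2*x*y^3*z + 2*x^2*y^2 + 6*y^4 + 2*y^2*z^2 + x*y*z - x^2 - 9*y^2 + 2
tr(b a b^-3 a b^3) = tr(a b^4 a b^-2) * tr(b) - tr(a b^4 a b^-1) = x*y^6*z - x^2*y^5 - y^7 - y^5*z^2 - 3*x*y^4*z + 3*x^2*y^3 + 7*y^5 + 3*y^3*z^2 + 2*x*y^2*z - 2*x^2*y - 14*y^3 - 2*y*z^2 + x*z + 7*y
so tr(b^3 a b) = tr(b) * tr(b a b^2) - tr(b a b) = y^3*z - x*y^2 - 2*y*z + x
so tr(a b^3 a b a) = tr(a) * tr(b^3 a b a) - tr(b^3 a b) = x*y^2*z^2 - x^2*y*z - y^3*z - x*z^2 + 2*y*z + x
tr(a b a b a b) = tr(b a b a) * tr(b a) - tr(a b)   [split at repeated b] = z^3 - 3*z
so tr(a b a b a) = tr(a) * tr(b a b a) - tr(b a b) = x*z^2 - y*z - x
reduce: tr(b a b a b a b) = tr(b) * tr(a b a b a b) - tr(a b a b a) = y*z^3 - x*z^2 - 2*y*z + x
tr(a b^3 a b a b) = tr(b) * tr(b a b a b a b) - tr(b a b a b a) = y^2*z^3 - x*y*z^2 - 2*y^2*z - z^3 + x*y + 3*z
so tr(a b^3 a b a b^-1) = tr(a b^3 a b a) * tr(b) - tr(a b^3 a b a b) = x*y^3*z^2 - x^2*y^2*z - y^4*z - y^2*z^3 + 4*y^2*z + z^3 - 3*z
reduce: tr(b^-2 a b^3 a b a) = tr(a b^3 a b a b^-1) * tr(b) - tr(a b^3 a b a) = x*y^4*z^2 - x^2*y^3*z - y^5*z - y^3*z^3 - x*y^2*z^2 + x^2*y*z + 5*y^3*z + y*z^3 + x*z^2 - 5*y*z - x
reduce: tr(b a b^-3 a b^3 a) = tr(b^-2 a b^3 a b a) * tr(b) - tr(b^-2 a b^3 a b a b) = x*y^5*z^2 - x^2*y^4*z - y^6*z - y^4*z^3 - 2*x*y^3*z^2 + 2*x^2*y^2*z + 6*y^4*z + 2*y^2*z^3 + x*y*z^2 - 9*y^2*z - z^3 - x*y + 3*z
tr(b^-1 a b^3 a^-1 b a b^-2) = tr(b a b^-3 a b^3) * tr(a) - tr(b a b^-3 a b^3 a) = x^2*y^6*z - x^3*y^5 - x*y^7 - 2*x*y^5*z^2 - 2*x^2*y^4*z + y^6*z + y^4*z^3 + 3*x^3*y^3 + 7*x*y^5 + 5*x*y^3*z^2 - 6*y^4*z - 2*y^2*z^3 - 2*x^3*y - 14*x*y^3 - 3*x*y*z^2 + x^2*z + 9*y^2*z + z^3 + 8*x*y - 3*z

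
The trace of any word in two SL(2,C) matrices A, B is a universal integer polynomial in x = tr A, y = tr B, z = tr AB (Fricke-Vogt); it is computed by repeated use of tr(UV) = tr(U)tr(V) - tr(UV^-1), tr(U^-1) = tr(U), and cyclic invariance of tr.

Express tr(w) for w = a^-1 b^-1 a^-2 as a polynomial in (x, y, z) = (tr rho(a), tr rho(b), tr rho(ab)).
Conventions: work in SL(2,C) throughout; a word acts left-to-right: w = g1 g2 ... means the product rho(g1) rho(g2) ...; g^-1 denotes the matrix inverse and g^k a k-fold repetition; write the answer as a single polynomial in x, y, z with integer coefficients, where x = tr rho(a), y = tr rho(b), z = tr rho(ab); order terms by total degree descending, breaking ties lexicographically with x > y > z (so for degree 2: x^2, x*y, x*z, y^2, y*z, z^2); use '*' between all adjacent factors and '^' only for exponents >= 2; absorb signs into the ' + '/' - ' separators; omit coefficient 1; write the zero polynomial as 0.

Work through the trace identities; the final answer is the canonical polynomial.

x^2*z - x*y - z

next, tr(a^-1) = tr(a) = x
next, tr(a^-1 b) = tr(b)*tr(a) - tr(b a) = x*y - z
next, tr(a^-1 b^-1) = tr(a^-1)*tr(b) - tr(a^-1 b) = z
next, tr(a^-2 b^-1) = tr(a^-1 b^-1)*tr(a) - tr(a^-1 b^-1 a) = x*z - y
tr(a^-1 b^-1 a^-2) = tr(a^-2 b^-1)*tr(a) - tr(a^-2 b^-1 a) = x^2*z - x*y - z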